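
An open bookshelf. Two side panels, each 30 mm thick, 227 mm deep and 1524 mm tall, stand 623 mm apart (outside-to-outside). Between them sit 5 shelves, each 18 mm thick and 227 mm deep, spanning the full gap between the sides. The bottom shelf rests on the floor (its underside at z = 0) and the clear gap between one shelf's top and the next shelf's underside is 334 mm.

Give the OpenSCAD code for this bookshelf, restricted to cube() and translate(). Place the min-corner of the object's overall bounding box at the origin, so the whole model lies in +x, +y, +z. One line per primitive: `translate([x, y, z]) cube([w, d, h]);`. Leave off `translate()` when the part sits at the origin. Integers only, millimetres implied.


cube([30, 227, 1524]);
translate([593, 0, 0]) cube([30, 227, 1524]);
translate([30, 0, 0]) cube([563, 227, 18]);
translate([30, 0, 352]) cube([563, 227, 18]);
translate([30, 0, 704]) cube([563, 227, 18]);
translate([30, 0, 1056]) cube([563, 227, 18]);
translate([30, 0, 1408]) cube([563, 227, 18]);


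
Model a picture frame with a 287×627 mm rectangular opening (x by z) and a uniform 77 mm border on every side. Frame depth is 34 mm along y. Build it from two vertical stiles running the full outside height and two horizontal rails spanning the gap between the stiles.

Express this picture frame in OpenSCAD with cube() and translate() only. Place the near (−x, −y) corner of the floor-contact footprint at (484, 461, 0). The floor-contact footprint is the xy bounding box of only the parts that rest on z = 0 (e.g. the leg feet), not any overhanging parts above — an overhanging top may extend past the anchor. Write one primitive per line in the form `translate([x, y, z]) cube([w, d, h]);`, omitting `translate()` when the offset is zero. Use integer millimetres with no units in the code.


translate([484, 461, 0]) cube([77, 34, 781]);
translate([848, 461, 0]) cube([77, 34, 781]);
translate([561, 461, 0]) cube([287, 34, 77]);
translate([561, 461, 704]) cube([287, 34, 77]);


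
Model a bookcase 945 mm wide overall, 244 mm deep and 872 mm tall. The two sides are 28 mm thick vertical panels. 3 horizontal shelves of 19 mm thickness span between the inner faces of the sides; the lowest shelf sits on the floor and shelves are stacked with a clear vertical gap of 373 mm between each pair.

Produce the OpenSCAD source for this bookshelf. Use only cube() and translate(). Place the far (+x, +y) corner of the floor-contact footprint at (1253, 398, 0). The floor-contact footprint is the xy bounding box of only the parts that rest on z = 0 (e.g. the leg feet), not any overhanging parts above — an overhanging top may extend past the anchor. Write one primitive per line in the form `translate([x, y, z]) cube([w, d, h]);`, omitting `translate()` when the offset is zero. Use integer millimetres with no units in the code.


translate([308, 154, 0]) cube([28, 244, 872]);
translate([1225, 154, 0]) cube([28, 244, 872]);
translate([336, 154, 0]) cube([889, 244, 19]);
translate([336, 154, 392]) cube([889, 244, 19]);
translate([336, 154, 784]) cube([889, 244, 19]);


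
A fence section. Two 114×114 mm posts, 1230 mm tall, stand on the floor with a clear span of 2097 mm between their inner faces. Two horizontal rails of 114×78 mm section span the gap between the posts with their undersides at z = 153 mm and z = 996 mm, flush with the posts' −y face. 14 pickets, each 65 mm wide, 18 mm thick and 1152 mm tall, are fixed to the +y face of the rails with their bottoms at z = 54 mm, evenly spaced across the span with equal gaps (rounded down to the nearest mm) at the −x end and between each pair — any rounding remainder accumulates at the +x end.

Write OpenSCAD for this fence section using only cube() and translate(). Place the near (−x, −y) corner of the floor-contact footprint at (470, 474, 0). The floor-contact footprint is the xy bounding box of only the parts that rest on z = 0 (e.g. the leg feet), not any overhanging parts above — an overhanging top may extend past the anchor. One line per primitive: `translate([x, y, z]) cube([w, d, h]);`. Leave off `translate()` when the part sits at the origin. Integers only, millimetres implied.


translate([470, 474, 0]) cube([114, 114, 1230]);
translate([2681, 474, 0]) cube([114, 114, 1230]);
translate([584, 474, 153]) cube([2097, 114, 78]);
translate([584, 474, 996]) cube([2097, 114, 78]);
translate([663, 588, 54]) cube([65, 18, 1152]);
translate([807, 588, 54]) cube([65, 18, 1152]);
translate([951, 588, 54]) cube([65, 18, 1152]);
translate([1095, 588, 54]) cube([65, 18, 1152]);
translate([1239, 588, 54]) cube([65, 18, 1152]);
translate([1383, 588, 54]) cube([65, 18, 1152]);
translate([1527, 588, 54]) cube([65, 18, 1152]);
translate([1671, 588, 54]) cube([65, 18, 1152]);
translate([1815, 588, 54]) cube([65, 18, 1152]);
translate([1959, 588, 54]) cube([65, 18, 1152]);
translate([2103, 588, 54]) cube([65, 18, 1152]);
translate([2247, 588, 54]) cube([65, 18, 1152]);
translate([2391, 588, 54]) cube([65, 18, 1152]);
translate([2535, 588, 54]) cube([65, 18, 1152]);


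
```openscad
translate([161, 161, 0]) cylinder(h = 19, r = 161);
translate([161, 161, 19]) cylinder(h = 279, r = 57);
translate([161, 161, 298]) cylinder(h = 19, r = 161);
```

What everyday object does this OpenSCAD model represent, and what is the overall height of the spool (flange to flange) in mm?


A spool. The overall height is 317 mm.

Three coaxial cylinders, large–small–large — a spool. Two 19 mm flanges and a 279 mm core give 19 + 279 + 19 = 317 mm.


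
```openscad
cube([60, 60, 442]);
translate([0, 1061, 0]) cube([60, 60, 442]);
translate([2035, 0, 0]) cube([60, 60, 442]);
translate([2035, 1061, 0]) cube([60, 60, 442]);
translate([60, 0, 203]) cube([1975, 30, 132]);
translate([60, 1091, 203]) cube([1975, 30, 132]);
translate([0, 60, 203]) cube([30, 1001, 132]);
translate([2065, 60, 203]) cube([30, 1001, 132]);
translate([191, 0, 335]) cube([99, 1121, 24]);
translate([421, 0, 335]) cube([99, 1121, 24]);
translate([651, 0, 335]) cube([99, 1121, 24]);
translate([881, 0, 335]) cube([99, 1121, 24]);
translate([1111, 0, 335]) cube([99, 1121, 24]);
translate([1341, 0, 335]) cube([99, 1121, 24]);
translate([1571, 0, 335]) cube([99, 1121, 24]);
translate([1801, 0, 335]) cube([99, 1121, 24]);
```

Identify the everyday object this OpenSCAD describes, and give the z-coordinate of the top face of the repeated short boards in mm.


A bed frame. The slat-top height is 359 mm.

Four posts, four rails, and a row of slats — a bed frame. Slats sit on the rails at z = 203 + 132 = 335; with slat thickness 24, the top is 359 mm.


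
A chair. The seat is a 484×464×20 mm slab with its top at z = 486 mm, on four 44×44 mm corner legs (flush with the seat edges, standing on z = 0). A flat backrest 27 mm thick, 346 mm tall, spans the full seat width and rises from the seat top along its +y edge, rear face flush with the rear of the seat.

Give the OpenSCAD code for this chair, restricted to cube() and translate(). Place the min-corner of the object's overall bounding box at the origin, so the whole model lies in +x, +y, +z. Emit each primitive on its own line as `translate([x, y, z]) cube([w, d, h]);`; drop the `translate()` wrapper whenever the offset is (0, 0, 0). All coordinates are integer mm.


translate([0, 0, 466]) cube([484, 464, 20]);
cube([44, 44, 466]);
translate([440, 0, 0]) cube([44, 44, 466]);
translate([0, 420, 0]) cube([44, 44, 466]);
translate([440, 420, 0]) cube([44, 44, 466]);
translate([0, 437, 486]) cube([484, 27, 346]);


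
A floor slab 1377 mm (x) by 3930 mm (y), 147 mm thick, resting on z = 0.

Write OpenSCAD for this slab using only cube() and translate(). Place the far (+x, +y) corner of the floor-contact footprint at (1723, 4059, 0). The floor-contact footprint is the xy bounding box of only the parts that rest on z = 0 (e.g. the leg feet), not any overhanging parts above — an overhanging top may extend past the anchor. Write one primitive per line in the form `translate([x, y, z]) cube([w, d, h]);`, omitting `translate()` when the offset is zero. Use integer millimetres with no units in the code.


translate([346, 129, 0]) cube([1377, 3930, 147]);


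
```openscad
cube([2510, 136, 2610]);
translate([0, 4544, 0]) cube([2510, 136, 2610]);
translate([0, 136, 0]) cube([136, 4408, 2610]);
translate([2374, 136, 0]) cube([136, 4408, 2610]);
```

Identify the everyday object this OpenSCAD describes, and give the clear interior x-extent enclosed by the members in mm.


A house (or room) frame. The interior width is 2238 mm.

Four 2610 mm walls enclosing a rectangle with no floor or roof — a room or house frame. Outside width is 2510 mm and wall thickness is 136 mm, so the interior width is 2510 − 2 × 136 = 2238 mm.


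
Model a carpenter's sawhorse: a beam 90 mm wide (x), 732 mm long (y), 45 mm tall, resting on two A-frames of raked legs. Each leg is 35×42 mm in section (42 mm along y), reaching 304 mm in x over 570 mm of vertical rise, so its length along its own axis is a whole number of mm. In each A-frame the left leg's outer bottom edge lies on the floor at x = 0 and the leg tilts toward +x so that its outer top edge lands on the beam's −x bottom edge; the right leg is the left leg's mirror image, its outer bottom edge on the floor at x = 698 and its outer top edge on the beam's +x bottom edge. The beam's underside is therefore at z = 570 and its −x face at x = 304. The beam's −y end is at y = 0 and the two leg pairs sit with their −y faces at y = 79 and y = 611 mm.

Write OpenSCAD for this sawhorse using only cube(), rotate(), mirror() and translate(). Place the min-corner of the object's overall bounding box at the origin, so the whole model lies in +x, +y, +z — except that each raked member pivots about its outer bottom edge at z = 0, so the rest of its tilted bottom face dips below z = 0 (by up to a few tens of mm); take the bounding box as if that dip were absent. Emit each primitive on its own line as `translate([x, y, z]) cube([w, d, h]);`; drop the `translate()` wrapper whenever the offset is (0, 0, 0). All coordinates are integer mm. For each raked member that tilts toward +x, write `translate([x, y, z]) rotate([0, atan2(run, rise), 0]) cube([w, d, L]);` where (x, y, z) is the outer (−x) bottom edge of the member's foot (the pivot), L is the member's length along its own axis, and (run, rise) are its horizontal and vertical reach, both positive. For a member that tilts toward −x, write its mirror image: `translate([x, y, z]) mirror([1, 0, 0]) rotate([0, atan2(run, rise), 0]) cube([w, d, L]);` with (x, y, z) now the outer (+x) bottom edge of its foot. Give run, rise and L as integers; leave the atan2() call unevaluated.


translate([304, 0, 570]) cube([90, 732, 45]);
translate([0, 79, 0]) rotate([0, atan2(304, 570), 0]) cube([35, 42, 646]);
translate([698, 79, 0]) mirror([1, 0, 0]) rotate([0, atan2(304, 570), 0]) cube([35, 42, 646]);
translate([0, 611, 0]) rotate([0, atan2(304, 570), 0]) cube([35, 42, 646]);
translate([698, 611, 0]) mirror([1, 0, 0]) rotate([0, atan2(304, 570), 0]) cube([35, 42, 646]);


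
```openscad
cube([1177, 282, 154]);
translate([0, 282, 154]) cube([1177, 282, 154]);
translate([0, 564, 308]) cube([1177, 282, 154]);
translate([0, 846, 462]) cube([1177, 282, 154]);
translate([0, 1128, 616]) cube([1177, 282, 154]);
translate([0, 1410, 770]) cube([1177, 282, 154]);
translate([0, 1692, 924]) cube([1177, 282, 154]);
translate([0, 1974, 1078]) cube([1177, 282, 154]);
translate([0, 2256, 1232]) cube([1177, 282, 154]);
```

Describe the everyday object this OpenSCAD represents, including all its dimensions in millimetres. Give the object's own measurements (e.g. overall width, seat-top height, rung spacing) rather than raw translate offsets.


A straight staircase of 9 solid steps. Each step is 1177 mm wide (x), 282 mm deep (y, the going) and 154 mm tall (the rise). The first step rests on the floor; each subsequent step sits one going further in +y and one rise higher in +z, directly behind and above the previous step with no overlap.


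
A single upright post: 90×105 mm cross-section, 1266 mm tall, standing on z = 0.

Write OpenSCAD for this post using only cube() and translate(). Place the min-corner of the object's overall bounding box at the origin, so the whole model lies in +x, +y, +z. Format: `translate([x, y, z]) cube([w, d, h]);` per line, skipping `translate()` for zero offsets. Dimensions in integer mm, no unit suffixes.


cube([90, 105, 1266]);


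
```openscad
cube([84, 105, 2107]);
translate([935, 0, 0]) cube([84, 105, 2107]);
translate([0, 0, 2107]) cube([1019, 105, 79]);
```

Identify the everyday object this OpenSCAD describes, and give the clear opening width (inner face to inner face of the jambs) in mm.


A door frame. The clear opening width is 851 mm.

Two 2107 mm tall posts with a header on top — a door frame. The left jamb is 84 mm wide at x = 0; the right jamb starts at x = 935. The clear opening is 935 − 84 = 851 mm.


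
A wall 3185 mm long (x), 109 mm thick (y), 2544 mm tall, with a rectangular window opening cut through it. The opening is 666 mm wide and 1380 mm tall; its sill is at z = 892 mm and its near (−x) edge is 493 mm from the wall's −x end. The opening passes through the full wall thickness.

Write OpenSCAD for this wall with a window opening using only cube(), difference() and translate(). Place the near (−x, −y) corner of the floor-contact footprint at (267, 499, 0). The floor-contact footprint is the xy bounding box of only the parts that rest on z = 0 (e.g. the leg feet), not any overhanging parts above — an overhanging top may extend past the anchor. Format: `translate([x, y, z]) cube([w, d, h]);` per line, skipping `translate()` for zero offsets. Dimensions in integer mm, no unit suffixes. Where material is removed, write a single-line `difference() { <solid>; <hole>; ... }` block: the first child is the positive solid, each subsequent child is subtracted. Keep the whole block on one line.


difference() { translate([267, 499, 0]) cube([3185, 109, 2544]); translate([760, 499, 892]) cube([666, 109, 1380]); }


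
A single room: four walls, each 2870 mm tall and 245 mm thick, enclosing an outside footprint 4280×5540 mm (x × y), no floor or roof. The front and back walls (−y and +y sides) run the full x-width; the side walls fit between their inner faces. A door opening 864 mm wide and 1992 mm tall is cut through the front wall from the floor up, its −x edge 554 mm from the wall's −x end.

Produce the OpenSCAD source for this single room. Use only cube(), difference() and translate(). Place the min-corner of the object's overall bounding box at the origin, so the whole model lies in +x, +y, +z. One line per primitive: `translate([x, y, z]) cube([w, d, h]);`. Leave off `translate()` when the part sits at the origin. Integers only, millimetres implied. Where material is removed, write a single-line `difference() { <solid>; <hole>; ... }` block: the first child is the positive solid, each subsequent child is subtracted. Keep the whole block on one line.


difference() { cube([4280, 245, 2870]); translate([554, 0, 0]) cube([864, 245, 1992]); }
translate([0, 5295, 0]) cube([4280, 245, 2870]);
translate([0, 245, 0]) cube([245, 5050, 2870]);
translate([4035, 245, 0]) cube([245, 5050, 2870]);


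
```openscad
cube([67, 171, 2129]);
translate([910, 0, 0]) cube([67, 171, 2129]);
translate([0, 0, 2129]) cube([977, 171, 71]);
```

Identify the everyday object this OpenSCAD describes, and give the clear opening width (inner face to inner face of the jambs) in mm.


A door frame. The clear opening width is 843 mm.

Two 2129 mm tall posts with a header on top — a door frame. The left jamb is 67 mm wide at x = 0; the right jamb starts at x = 910. The clear opening is 910 − 67 = 843 mm.


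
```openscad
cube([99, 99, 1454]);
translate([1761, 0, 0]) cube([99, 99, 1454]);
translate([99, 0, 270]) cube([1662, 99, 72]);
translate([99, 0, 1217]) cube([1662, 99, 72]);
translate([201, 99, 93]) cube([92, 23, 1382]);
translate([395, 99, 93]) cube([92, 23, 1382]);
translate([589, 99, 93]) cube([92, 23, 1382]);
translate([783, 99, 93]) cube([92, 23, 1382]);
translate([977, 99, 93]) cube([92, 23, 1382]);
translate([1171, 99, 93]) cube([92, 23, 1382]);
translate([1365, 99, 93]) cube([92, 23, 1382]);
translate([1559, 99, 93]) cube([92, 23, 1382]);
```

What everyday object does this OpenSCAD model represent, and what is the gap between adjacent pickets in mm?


A fence section. The picket gap is 102 mm.

Two posts, two rails, 8 pickets — a fence section. Span 1662 mm holds 8 pickets of 92 mm with 9 equal gaps: ⌊(1662 − 8·92) / 9⌋ = 102 mm.


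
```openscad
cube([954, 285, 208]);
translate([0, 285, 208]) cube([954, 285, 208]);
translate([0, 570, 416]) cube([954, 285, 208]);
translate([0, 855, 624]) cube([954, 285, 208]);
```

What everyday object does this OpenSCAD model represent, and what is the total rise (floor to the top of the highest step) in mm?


A staircase. The total rise is 832 mm.

4 identical blocks, each offset up and back from the previous — a staircase. Each step is 208 mm tall and there are 4 of them, so the total rise is 4 × 208 = 832 mm.


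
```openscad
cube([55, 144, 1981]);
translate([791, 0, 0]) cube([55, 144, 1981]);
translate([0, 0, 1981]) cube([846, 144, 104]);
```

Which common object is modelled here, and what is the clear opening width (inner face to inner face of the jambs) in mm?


A door frame. The clear opening width is 736 mm.

Two 1981 mm tall posts with a header on top — a door frame. The left jamb is 55 mm wide at x = 0; the right jamb starts at x = 791. The clear opening is 791 − 55 = 736 mm.


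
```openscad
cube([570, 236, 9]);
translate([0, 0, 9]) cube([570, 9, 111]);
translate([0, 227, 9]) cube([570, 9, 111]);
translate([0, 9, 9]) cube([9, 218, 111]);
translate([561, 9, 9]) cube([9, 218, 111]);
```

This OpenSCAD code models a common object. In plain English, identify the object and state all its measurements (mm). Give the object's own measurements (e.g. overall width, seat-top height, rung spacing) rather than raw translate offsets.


An open-topped rectangular box: outside dimensions 570×236×120 mm, with a uniform wall and base thickness of 9 mm. The base is a full 570×236 slab on the floor; four walls sit on top of the base. The front and back walls (the −y and +y sides) span the full width; the two side walls fit between them.


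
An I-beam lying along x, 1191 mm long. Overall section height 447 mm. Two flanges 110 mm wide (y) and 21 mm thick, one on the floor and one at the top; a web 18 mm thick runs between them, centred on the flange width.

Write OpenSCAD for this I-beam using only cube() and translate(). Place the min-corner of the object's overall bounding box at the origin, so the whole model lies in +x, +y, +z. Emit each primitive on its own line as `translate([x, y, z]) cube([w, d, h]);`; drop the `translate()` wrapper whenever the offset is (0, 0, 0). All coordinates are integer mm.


cube([1191, 110, 21]);
translate([0, 46, 21]) cube([1191, 18, 405]);
translate([0, 0, 426]) cube([1191, 110, 21]);


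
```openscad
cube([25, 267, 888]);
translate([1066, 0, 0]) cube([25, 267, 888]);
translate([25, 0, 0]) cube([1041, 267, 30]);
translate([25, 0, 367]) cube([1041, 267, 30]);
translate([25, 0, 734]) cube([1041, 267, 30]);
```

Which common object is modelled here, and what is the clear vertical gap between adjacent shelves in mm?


A bookshelf. The clear shelf gap is 337 mm.

Two tall side panels with 3 horizontal boards between them — a bookshelf. The first two shelf undersides are at z = 0 and z = 367; with shelf thickness 30, the clear gap is 367 − 0 − 30 = 337 mm.


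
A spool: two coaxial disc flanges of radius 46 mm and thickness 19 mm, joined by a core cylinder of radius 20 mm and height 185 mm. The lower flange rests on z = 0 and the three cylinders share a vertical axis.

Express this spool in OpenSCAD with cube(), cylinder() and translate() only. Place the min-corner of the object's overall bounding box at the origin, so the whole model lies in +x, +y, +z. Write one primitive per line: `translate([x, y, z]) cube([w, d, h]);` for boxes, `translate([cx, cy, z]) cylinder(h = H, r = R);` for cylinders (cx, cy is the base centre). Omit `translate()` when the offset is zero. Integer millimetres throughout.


translate([46, 46, 0]) cylinder(h = 19, r = 46);
translate([46, 46, 19]) cylinder(h = 185, r = 20);
translate([46, 46, 204]) cylinder(h = 19, r = 46);


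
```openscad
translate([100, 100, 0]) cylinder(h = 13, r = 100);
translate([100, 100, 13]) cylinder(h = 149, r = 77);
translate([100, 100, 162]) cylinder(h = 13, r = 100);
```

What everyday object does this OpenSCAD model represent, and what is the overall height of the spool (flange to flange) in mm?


A spool. The overall height is 175 mm.

Three coaxial cylinders, large–small–large — a spool. Two 13 mm flanges and a 149 mm core give 13 + 149 + 13 = 175 mm.


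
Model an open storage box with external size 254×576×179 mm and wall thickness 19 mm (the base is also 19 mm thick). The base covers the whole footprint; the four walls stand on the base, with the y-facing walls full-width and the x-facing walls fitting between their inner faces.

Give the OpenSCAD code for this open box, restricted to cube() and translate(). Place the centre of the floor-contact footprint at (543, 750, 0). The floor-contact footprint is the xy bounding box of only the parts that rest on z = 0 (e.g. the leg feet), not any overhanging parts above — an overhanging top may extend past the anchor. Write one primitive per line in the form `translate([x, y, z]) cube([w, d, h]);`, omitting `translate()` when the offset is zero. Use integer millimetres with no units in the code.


translate([416, 462, 0]) cube([254, 576, 19]);
translate([416, 462, 19]) cube([254, 19, 160]);
translate([416, 1019, 19]) cube([254, 19, 160]);
translate([416, 481, 19]) cube([19, 538, 160]);
translate([651, 481, 19]) cube([19, 538, 160]);


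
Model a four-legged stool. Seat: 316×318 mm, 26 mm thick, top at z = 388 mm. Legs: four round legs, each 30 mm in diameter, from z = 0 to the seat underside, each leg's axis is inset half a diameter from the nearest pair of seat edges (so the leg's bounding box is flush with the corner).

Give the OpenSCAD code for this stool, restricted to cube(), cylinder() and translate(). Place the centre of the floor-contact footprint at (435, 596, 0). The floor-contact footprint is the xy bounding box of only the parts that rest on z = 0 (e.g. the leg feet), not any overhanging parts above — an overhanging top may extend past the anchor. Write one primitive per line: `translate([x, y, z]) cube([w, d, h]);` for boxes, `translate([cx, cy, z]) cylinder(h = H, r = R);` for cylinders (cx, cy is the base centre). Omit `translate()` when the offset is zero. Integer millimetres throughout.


translate([277, 437, 362]) cube([316, 318, 26]);
translate([292, 452, 0]) cylinder(h = 362, r = 15);
translate([578, 452, 0]) cylinder(h = 362, r = 15);
translate([292, 740, 0]) cylinder(h = 362, r = 15);
translate([578, 740, 0]) cylinder(h = 362, r = 15);


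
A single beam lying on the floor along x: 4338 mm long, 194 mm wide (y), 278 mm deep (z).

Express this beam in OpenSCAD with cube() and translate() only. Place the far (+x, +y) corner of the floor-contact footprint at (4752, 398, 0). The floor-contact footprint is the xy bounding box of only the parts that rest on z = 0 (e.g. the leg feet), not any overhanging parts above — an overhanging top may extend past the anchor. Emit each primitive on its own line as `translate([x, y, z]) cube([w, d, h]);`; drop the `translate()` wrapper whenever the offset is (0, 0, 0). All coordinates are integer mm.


translate([414, 204, 0]) cube([4338, 194, 278]);


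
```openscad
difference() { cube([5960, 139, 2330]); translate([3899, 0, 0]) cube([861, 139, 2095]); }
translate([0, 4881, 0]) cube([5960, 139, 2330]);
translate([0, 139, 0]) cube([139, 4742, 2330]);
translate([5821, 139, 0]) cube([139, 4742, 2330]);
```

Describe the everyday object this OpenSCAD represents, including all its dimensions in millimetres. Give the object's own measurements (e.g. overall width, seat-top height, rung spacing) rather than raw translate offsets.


A single room: four walls, each 2330 mm tall and 139 mm thick, enclosing an outside footprint 5960×5020 mm (x × y), no floor or roof. The front and back walls (−y and +y sides) run the full x-width; the side walls fit between their inner faces. A door opening 861 mm wide and 2095 mm tall is cut through the front wall from the floor up, its −x edge 3899 mm from the wall's −x end.


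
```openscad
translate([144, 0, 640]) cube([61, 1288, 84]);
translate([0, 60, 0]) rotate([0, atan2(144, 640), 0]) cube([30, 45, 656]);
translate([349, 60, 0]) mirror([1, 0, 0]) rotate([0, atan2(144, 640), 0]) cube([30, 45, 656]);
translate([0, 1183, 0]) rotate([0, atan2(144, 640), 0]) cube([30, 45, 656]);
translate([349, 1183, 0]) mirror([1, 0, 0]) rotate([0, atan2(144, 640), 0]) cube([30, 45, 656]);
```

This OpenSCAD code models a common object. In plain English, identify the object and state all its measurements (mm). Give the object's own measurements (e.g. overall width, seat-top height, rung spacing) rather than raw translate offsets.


A sawhorse. A 61×1288×84 mm beam (x, y, z) sits on two A-frame leg pairs. Each pair is two raked legs of 30×45 mm section (45 mm along y) splaying symmetrically in x. Each leg rises 640 mm vertically over 144 mm of horizontal reach and is 656 mm long along its own axis. Every leg's outer bottom edge rests on the floor and its outer top edge meets a bottom edge of the beam — the left legs (tilting toward +x) meet the beam's −x bottom edge, the right legs (their mirror images, tilting toward −x) meet its +x bottom edge — so the leg tops tuck under the beam, the beam's underside is 640 mm above the floor, and the feet are 349 mm apart outside-to-outside with the beam centred between them. The two leg pairs are set in 60 mm from either end of the beam.


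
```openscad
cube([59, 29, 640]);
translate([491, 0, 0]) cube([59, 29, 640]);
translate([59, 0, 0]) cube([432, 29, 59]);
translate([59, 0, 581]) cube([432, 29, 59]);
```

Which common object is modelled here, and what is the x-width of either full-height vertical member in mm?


A picture frame. The border width is 59 mm.

Four thin pieces enclosing a rectangular opening — a picture frame. The two full-height stiles are 640 mm tall; the top rail sits at z = 581 and is 59 mm tall, so the border above the opening is 640 − 581 = 59 mm, matching the stile x-width.


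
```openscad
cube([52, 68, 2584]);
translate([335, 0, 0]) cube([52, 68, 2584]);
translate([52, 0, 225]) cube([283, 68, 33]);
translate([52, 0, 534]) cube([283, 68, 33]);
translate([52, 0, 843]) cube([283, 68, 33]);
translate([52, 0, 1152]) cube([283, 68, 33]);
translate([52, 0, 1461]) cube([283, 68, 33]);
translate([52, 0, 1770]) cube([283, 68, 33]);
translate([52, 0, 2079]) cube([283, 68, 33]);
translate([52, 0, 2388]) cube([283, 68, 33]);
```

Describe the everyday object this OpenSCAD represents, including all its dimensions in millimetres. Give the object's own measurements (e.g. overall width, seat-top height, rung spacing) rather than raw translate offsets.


A straight ladder. Two 52×68 mm vertical rails, 2584 mm tall, stand 387 mm apart (outside-to-outside) with their front faces coplanar on the −y side. 8 rungs, each 68 mm deep and 33 mm tall, span between the inner faces of the rails, front faces flush with the rails. The lowest rung's underside is at z = 225 mm and rungs are spaced 309 mm apart (underside to underside).


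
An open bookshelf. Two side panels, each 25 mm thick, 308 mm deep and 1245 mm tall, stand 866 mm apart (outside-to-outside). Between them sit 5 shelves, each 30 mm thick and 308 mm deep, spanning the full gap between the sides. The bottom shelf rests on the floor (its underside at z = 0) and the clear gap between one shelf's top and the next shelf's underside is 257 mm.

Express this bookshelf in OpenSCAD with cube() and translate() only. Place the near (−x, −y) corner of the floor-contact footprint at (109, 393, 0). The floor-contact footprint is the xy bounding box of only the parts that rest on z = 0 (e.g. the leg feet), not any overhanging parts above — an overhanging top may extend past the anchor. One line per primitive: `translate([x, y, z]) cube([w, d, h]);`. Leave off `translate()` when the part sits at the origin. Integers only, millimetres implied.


translate([109, 393, 0]) cube([25, 308, 1245]);
translate([950, 393, 0]) cube([25, 308, 1245]);
translate([134, 393, 0]) cube([816, 308, 30]);
translate([134, 393, 287]) cube([816, 308, 30]);
translate([134, 393, 574]) cube([816, 308, 30]);
translate([134, 393, 861]) cube([816, 308, 30]);
translate([134, 393, 1148]) cube([816, 308, 30]);


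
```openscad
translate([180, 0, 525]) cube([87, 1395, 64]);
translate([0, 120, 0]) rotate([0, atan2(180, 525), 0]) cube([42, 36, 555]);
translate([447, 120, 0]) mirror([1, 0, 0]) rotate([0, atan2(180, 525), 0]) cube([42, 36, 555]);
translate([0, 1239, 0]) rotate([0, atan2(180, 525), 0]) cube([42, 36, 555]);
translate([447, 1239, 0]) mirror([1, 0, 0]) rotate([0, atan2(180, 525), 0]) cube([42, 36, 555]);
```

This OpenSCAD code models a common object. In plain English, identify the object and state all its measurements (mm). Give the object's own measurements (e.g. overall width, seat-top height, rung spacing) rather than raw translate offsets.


A sawhorse. A 87×1395×64 mm beam (x, y, z) sits on two A-frame leg pairs. Each pair is two raked legs of 42×36 mm section (36 mm along y) splaying symmetrically in x. Each leg rises 525 mm vertically over 180 mm of horizontal reach and is 555 mm long along its own axis. Every leg's outer bottom edge rests on the floor and its outer top edge meets a bottom edge of the beam — the left legs (tilting toward +x) meet the beam's −x bottom edge, the right legs (their mirror images, tilting toward −x) meet its +x bottom edge — so the leg tops tuck under the beam, the beam's underside is 525 mm above the floor, and the feet are 447 mm apart outside-to-outside with the beam centred between them. The two leg pairs are set in 120 mm from either end of the beam.


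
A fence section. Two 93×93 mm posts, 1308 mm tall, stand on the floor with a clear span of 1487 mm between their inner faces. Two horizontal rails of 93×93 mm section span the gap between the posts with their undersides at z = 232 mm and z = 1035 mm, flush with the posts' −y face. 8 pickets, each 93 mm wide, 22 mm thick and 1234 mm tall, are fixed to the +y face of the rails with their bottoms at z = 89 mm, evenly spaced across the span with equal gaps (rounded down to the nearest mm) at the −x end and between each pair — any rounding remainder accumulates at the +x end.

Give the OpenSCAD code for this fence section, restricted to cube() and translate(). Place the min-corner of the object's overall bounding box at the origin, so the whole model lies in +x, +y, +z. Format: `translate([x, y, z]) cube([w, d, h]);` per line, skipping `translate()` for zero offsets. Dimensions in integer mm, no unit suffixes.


cube([93, 93, 1308]);
translate([1580, 0, 0]) cube([93, 93, 1308]);
translate([93, 0, 232]) cube([1487, 93, 93]);
translate([93, 0, 1035]) cube([1487, 93, 93]);
translate([175, 93, 89]) cube([93, 22, 1234]);
translate([350, 93, 89]) cube([93, 22, 1234]);
translate([525, 93, 89]) cube([93, 22, 1234]);
translate([700, 93, 89]) cube([93, 22, 1234]);
translate([875, 93, 89]) cube([93, 22, 1234]);
translate([1050, 93, 89]) cube([93, 22, 1234]);
translate([1225, 93, 89]) cube([93, 22, 1234]);
translate([1400, 93, 89]) cube([93, 22, 1234]);


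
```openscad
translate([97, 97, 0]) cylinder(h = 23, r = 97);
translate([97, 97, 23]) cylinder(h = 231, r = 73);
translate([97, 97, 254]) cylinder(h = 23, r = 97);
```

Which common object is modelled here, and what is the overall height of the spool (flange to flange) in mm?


A spool. The overall height is 277 mm.

Three coaxial cylinders, large–small–large — a spool. Two 23 mm flanges and a 231 mm core give 23 + 231 + 23 = 277 mm.


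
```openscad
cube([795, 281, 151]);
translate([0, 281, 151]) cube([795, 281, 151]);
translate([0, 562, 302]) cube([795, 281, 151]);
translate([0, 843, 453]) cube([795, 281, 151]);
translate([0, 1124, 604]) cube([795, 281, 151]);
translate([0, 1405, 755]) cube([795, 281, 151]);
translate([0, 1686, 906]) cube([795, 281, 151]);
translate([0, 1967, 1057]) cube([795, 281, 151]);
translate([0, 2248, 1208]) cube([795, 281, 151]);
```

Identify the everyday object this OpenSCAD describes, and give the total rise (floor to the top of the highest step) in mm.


A staircase. The total rise is 1359 mm.

9 identical blocks, each offset up and back from the previous — a staircase. Each step is 151 mm tall and there are 9 of them, so the total rise is 9 × 151 = 1359 mm.


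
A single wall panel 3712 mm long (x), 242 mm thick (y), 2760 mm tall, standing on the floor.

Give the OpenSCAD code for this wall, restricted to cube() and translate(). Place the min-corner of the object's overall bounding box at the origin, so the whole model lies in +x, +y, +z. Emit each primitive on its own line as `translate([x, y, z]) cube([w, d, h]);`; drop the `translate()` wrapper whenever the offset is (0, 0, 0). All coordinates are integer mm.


cube([3712, 242, 2760]);


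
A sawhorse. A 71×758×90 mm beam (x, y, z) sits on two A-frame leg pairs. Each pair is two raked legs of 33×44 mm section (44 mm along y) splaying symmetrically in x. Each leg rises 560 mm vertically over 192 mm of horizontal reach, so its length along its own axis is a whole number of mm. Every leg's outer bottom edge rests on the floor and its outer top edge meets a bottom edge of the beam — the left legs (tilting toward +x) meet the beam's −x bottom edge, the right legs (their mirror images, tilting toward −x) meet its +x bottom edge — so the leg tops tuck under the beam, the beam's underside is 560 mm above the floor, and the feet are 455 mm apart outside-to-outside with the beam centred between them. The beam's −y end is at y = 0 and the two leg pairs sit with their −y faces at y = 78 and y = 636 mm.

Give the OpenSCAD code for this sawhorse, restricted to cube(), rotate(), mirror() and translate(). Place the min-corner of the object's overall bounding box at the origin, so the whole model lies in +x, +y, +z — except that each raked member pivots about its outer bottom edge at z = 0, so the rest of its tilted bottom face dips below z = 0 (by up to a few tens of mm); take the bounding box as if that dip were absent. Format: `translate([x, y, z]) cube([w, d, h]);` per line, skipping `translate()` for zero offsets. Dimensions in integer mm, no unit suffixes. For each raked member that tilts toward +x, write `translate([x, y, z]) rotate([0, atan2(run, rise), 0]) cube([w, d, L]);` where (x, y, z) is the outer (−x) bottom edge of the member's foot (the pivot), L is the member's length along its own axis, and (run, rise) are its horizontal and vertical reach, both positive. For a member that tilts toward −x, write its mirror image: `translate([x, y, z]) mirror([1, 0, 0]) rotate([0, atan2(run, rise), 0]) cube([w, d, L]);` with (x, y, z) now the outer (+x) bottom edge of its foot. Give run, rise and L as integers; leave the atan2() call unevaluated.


translate([192, 0, 560]) cube([71, 758, 90]);
translate([0, 78, 0]) rotate([0, atan2(192, 560), 0]) cube([33, 44, 592]);
translate([455, 78, 0]) mirror([1, 0, 0]) rotate([0, atan2(192, 560), 0]) cube([33, 44, 592]);
translate([0, 636, 0]) rotate([0, atan2(192, 560), 0]) cube([33, 44, 592]);
translate([455, 636, 0]) mirror([1, 0, 0]) rotate([0, atan2(192, 560), 0]) cube([33, 44, 592]);


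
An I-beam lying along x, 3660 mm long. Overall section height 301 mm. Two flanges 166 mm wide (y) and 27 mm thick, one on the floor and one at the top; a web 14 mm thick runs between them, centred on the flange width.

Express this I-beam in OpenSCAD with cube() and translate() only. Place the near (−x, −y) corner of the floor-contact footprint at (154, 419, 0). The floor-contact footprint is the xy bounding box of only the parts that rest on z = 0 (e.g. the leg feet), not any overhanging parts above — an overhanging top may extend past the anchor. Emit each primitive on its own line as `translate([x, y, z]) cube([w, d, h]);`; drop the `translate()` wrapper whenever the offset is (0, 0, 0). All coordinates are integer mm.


translate([154, 419, 0]) cube([3660, 166, 27]);
translate([154, 495, 27]) cube([3660, 14, 247]);
translate([154, 419, 274]) cube([3660, 166, 27]);


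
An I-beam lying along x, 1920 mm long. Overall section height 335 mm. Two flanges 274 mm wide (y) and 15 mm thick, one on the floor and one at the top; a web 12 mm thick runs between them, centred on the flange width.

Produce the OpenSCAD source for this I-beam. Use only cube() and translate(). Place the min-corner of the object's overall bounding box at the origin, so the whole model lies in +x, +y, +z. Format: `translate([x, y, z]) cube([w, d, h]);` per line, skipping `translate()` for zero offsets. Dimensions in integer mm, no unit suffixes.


cube([1920, 274, 15]);
translate([0, 131, 15]) cube([1920, 12, 305]);
translate([0, 0, 320]) cube([1920, 274, 15]);


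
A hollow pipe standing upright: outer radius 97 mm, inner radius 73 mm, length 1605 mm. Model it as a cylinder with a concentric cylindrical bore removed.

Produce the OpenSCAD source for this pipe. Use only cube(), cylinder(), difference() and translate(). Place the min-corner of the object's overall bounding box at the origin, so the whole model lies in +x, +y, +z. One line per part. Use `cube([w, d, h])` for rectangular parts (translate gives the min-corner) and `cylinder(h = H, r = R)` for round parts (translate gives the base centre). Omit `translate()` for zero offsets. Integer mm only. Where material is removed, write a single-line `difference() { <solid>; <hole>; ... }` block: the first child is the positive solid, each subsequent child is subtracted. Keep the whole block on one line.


difference() { translate([97, 97, 0]) cylinder(h = 1605, r = 97); translate([97, 97, 0]) cylinder(h = 1605, r = 73); }


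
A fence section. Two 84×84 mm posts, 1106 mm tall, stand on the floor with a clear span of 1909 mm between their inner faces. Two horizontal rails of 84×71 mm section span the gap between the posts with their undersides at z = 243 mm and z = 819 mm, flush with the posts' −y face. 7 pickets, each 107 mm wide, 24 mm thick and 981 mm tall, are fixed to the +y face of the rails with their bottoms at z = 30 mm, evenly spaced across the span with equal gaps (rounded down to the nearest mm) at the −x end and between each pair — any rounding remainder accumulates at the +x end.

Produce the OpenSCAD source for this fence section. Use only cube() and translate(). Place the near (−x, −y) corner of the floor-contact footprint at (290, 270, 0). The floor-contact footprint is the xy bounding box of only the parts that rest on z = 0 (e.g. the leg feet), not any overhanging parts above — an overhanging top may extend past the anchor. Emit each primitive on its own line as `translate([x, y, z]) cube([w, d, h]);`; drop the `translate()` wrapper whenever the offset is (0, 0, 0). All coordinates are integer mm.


translate([290, 270, 0]) cube([84, 84, 1106]);
translate([2283, 270, 0]) cube([84, 84, 1106]);
translate([374, 270, 243]) cube([1909, 84, 71]);
translate([374, 270, 819]) cube([1909, 84, 71]);
translate([519, 354, 30]) cube([107, 24, 981]);
translate([771, 354, 30]) cube([107, 24, 981]);
translate([1023, 354, 30]) cube([107, 24, 981]);
translate([1275, 354, 30]) cube([107, 24, 981]);
translate([1527, 354, 30]) cube([107, 24, 981]);
translate([1779, 354, 30]) cube([107, 24, 981]);
translate([2031, 354, 30]) cube([107, 24, 981]);


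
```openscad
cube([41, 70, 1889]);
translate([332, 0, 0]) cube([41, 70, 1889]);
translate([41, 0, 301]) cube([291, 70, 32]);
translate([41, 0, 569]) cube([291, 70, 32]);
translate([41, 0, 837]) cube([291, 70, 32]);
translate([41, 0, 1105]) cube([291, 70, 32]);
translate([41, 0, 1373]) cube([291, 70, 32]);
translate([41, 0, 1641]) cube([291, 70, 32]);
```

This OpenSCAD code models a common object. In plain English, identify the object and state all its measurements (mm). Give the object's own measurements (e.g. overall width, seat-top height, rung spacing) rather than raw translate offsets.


A straight ladder. Two 41×70 mm vertical rails, 1889 mm tall, stand 373 mm apart (outside-to-outside) with their front faces coplanar on the −y side. 6 rungs, each 70 mm deep and 32 mm tall, span between the inner faces of the rails, front faces flush with the rails. The lowest rung's underside is at z = 301 mm and rungs are spaced 268 mm apart (underside to underside).
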